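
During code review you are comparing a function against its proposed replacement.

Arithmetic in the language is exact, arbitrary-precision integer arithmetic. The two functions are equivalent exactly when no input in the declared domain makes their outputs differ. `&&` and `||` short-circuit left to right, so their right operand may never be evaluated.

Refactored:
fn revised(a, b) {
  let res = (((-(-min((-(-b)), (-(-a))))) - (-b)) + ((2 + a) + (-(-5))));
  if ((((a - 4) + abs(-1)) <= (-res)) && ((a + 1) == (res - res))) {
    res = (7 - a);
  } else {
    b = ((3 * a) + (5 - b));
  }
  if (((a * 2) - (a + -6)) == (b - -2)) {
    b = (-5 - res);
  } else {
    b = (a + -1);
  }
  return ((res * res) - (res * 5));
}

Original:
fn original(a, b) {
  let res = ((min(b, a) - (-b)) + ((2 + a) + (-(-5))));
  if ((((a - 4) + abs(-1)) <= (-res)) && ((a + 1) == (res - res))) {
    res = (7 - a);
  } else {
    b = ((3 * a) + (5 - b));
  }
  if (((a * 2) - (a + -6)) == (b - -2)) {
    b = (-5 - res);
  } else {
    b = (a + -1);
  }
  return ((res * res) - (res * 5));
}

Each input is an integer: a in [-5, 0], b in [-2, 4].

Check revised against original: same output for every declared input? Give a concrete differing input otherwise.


Comparing the listings, the differences include: same computation, different form.
Spot check at a=-1, b=2 — original: res := 7 | ((((a - 4) + abs(-1)) <= (-res)) && ((a + 1) == (res - res))): false | b := 0 | (((a * 2) - (a + -6)) == (b - -2)): false | b := -2 | result 14. revised: res := 7 | ((((a - 4) + abs(-1)) <= (-res)) && ((a + 1) == (res - res))): false | b := 0 | (((a * 2) - (a + -6)) == (b - -2)): false | b := -2 | result 14. Both give 14.
Across all 42 domain points the two functions coincide.
verdict: equivalent


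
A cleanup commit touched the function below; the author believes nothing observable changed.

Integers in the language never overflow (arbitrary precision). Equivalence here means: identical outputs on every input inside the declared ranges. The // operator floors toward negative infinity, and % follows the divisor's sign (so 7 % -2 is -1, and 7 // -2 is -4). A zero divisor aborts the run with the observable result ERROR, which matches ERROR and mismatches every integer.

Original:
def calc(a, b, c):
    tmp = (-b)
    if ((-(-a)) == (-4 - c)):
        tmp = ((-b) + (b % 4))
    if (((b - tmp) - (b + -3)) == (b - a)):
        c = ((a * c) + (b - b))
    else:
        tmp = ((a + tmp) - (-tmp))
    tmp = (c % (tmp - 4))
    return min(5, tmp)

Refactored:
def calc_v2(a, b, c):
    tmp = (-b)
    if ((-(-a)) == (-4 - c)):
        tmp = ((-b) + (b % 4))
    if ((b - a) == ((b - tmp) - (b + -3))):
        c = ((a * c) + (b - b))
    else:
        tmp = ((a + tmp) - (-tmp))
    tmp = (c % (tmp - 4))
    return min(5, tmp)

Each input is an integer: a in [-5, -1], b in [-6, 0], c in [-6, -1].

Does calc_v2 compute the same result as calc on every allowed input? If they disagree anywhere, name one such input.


The two versions differ — the changes include same computation, different form.
Spot check at a=-5, b=0, c=-5 — calc: tmp=0, then ((-(-a)) == (-4 - c)) is false, then (((b - tmp) - (b + -3)) == (b - a)) is false, then tmp=-5, then tmp=-5, then returns -5. calc_v2: tmp=0, then ((-(-a)) == (-4 - c)) is false, then ((b - a) == ((b - tmp) - (b + -3))) is false, then tmp=-5, then tmp=-5, then returns -5. Both give -5.
Every one of the 210 inputs gives matching results.
verdict: equivalent


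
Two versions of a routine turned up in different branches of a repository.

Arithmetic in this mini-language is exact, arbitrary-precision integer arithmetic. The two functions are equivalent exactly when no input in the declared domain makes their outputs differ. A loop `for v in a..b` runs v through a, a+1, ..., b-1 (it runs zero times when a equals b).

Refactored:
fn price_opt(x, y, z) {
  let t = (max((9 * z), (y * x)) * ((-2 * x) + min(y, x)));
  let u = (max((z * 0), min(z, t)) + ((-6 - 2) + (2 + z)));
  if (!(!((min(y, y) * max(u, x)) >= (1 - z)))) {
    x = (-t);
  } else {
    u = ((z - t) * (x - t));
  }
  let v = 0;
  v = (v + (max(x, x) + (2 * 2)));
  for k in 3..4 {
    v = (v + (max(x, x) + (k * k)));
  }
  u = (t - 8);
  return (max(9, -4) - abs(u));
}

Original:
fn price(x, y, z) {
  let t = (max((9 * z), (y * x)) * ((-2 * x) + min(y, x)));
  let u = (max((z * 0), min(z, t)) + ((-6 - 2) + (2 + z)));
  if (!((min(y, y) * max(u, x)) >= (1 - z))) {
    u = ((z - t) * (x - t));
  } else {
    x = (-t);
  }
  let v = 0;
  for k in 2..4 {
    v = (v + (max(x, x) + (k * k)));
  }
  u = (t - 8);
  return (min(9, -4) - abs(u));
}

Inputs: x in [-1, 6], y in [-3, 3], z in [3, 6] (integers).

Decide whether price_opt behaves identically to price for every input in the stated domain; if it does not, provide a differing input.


Not equivalent: x=-1, y=-3, z=3 separates them (-39 vs -26).
price: t = -27; u = -3; (!((min(y, y) * max(u, x)) >= (1 - z))) -> false; x = 27; v = 0; [k=2]; v = 31; [k=3]; v = 67; u = -35; return -39
price_opt: t = -27; u = -3; (!(!((min(y, y) * max(u, x)) >= (1 - z)))) -> true; x = 27; v = 0; v = 31; [k=3]; v = 67; u = -35; return -26
verdict: not equivalent; witness: x=-1, y=-3, z=3


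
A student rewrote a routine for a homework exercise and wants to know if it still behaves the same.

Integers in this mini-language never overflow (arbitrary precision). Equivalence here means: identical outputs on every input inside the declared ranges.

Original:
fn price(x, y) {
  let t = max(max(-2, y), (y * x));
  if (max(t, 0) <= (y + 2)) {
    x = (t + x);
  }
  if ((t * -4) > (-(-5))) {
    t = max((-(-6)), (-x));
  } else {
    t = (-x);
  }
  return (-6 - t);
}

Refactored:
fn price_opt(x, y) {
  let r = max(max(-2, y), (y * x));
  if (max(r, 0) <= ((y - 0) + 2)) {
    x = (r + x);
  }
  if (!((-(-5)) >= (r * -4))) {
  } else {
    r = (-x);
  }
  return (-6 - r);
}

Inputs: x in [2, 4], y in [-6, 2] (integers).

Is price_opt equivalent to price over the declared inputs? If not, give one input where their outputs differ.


There is a counterexample at x=2, y=-6: -12 on one side, -4 on the other.
price: t becomes -2; next (max(t, 0) <= (y + 2)) evaluates to false; next ((t * -4) > (-(-5))) evaluates to true; next t becomes 6; next final value -12
price_opt: r becomes -2; next (max(r, 0) <= ((y - 0) + 2)) evaluates to false; next (!((-(-5)) >= (r * -4))) evaluates to true; next final value -4
verdict: not equivalent; witness: x=2, y=-6


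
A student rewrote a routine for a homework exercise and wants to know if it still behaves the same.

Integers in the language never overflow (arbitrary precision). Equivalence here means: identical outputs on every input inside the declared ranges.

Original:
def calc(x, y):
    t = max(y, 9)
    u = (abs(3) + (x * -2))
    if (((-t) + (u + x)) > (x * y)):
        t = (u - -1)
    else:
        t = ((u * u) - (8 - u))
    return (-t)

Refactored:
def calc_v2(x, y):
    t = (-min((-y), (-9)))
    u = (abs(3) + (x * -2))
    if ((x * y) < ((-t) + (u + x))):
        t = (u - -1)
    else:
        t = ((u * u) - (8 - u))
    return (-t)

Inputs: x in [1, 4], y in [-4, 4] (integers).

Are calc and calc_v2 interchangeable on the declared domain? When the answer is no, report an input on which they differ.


Comparing the listings, the differences include: comparison usage differs; also min/max/abs usage differs.
Spot check at x=3, y=3 — calc: t becomes 9; next u becomes -3; next (((-t) + (u + x)) > (x * y)) evaluates to false; next t becomes -2; next final value 2. calc_v2: t becomes 9; next u becomes -3; next ((x * y) < ((-t) + (u + x))) evaluates to false; next t becomes -2; next final value 2. Both give 2.
Sweeping the whole domain (36 inputs) finds no disagreement.
verdict: equivalent


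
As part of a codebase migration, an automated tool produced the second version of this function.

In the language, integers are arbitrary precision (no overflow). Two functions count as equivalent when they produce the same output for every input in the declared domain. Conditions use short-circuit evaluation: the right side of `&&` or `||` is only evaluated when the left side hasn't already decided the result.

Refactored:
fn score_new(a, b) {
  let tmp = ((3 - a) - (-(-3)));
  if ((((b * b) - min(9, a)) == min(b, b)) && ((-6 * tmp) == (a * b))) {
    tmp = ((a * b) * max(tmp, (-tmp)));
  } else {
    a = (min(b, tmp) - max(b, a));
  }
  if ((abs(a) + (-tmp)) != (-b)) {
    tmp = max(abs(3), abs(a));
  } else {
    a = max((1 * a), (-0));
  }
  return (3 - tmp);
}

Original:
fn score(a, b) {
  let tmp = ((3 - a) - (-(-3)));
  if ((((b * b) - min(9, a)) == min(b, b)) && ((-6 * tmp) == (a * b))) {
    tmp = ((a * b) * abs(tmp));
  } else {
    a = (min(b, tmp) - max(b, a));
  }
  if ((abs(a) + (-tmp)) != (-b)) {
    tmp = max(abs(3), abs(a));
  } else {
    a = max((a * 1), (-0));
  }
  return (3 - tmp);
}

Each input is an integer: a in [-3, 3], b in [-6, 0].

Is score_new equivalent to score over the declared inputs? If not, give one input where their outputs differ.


Changes here: min/max/abs usage differs; the full 49-point sweep finds no disagreement.
verdict: equivalent


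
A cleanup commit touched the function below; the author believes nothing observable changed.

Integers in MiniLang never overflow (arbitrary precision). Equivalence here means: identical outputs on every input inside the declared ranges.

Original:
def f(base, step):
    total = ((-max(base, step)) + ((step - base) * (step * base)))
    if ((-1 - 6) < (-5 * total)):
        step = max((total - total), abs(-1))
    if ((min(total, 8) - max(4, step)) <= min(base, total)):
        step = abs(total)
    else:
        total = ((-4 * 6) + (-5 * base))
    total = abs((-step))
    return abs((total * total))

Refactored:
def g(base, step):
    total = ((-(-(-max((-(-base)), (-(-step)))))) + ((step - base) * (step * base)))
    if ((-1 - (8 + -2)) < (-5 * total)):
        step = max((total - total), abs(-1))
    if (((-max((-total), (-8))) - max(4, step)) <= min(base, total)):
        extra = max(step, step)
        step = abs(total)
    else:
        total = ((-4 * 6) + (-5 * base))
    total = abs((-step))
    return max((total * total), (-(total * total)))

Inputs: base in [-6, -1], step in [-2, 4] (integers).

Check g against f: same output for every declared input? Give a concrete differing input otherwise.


Equivalent — the differences include local variable names differ; and min/max/abs usage differs; and arithmetic usage differs; and statement counts differ; and constant usage differs, yet no declared input distinguishes the two.
Tracing base=-2, step=3: f: total := -33 | ((-1 - 6) < (-5 * total)): true | step := 1 | ((min(total, 8) - max(4, step)) <= min(base, total)): true | step := 33 | total := 33 | result 1089 | g: total := -33 | ((-1 - (8 + -2)) < (-5 * total)): true | step := 1 | (((-max((-total), (-8))) - max(4, step)) <= min(base, total)): true | extra := 1 | step := 33 | total := 33 | result 1089 — matching result 1089.
Every one of the 42 inputs gives matching results.
verdict: equivalent


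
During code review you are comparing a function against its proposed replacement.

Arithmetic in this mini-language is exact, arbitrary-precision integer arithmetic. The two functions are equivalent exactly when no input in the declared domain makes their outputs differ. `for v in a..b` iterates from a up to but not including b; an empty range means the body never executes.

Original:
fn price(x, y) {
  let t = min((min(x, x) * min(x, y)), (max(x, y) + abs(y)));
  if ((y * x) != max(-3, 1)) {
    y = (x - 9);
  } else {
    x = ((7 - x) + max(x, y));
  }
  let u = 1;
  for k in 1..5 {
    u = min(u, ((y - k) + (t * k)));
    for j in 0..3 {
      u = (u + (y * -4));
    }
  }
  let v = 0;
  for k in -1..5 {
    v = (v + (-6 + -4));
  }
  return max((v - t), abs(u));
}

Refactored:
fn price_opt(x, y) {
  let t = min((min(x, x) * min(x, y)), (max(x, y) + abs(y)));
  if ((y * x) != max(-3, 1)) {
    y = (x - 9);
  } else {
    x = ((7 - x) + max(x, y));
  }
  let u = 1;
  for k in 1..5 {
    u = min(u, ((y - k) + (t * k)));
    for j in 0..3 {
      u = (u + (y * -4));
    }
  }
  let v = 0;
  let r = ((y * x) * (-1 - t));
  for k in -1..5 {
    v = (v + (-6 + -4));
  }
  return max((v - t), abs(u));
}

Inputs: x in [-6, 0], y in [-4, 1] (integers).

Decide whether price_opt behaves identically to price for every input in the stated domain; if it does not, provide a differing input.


The two versions differ — the changes include constant usage differs; local variable names differ; arithmetic usage differs; statement counts differ.
One worked example (x=-6, y=0) — price: t becomes 0; next ((y * x) != max(-3, 1)) evaluates to true; next y becomes -15; next u becomes 1; next at k=1:; next u becomes -16; next at j=0:; next u becomes 44; next at j=1:; next u becomes 104; next at j=2:; next u becomes 164; next at k=2:; next u becomes -17; next at j=0:; next u becomes 43; next at j=1:; next u becomes 103; next at j=2:; next u becomes 163; next at k=3:; next u becomes -18; next at j=0:; next u becomes 42; next at j=1:; next u becomes 102; next at j=2:; next u becomes 162; next at k=4:; next u becomes -19; next at j=0:; next u becomes 41; next at j=1:; next u becomes 101; next at j=2:; next u becomes 161; next v becomes 0; next at k=-1:; next v becomes -10; next at k=0:; next v becomes -20; next at k=1:; next v becomes -30; next at k=2:; next v becomes -40; next at k=3:; next v becomes -50; next at k=4:; next v becomes -60; next final value 161; price_opt: t becomes 0; next ((y * x) != max(-3, 1)) evaluates to true; next y becomes -15; next u becomes 1; next at k=1:; next u becomes -16; next at j=0:; next u becomes 44; next at j=1:; next u becomes 104; next at j=2:; next u becomes 164; next at k=2:; next u becomes -17; next at j=0:; next u becomes 43; next at j=1:; next u becomes 103; next at j=2:; next u becomes 163; next at k=3:; next u becomes -18; next at j=0:; next u becomes 42; next at j=1:; next u becomes 102; next at j=2:; next u becomes 162; next at k=4:; next u becomes -19; next at j=0:; next u becomes 41; next at j=1:; next u becomes 101; next at j=2:; next u becomes 161; next v becomes 0; next r becomes -90; next at k=-1:; next v becomes -10; next at k=0:; next v becomes -20; next at k=1:; next v becomes -30; next at k=2:; next v becomes -40; next at k=3:; next v becomes -50; next at k=4:; next v becomes -60; next final value 161; agreement on 161.
Across all 42 domain points the two functions coincide.
verdict: equivalent


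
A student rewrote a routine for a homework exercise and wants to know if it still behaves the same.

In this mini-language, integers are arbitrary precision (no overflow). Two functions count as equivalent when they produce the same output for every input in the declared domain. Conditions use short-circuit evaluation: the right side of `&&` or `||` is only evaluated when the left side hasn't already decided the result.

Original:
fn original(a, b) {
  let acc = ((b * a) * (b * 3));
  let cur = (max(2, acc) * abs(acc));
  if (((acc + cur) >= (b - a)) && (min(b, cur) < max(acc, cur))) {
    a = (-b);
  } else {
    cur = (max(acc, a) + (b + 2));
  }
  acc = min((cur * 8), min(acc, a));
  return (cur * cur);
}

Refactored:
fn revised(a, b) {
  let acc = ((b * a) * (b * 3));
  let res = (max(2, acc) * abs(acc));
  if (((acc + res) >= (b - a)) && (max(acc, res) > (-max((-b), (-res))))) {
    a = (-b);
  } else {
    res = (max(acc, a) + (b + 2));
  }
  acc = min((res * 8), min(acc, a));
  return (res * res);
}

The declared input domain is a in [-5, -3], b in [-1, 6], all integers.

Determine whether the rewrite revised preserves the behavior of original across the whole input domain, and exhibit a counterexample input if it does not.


This is a faithful refactor — min/max/abs usage differs; also local variable names differ; also comparison usage differs, but the computed results match everywhere.
One worked example (a=-3, b=0) — original: acc := 0 | cur := 0 | (((acc + cur) >= (b - a)) && (min(b, cur) < max(acc, cur))): false | cur := 2 | acc := -3 | result 4; revised: acc := 0 | res := 0 | (((acc + res) >= (b - a)) && (max(acc, res) > (-max((-b), (-res))))): false | res := 2 | acc := -3 | result 4; agreement on 4.
Across all 24 domain points the two functions coincide.
verdict: equivalent


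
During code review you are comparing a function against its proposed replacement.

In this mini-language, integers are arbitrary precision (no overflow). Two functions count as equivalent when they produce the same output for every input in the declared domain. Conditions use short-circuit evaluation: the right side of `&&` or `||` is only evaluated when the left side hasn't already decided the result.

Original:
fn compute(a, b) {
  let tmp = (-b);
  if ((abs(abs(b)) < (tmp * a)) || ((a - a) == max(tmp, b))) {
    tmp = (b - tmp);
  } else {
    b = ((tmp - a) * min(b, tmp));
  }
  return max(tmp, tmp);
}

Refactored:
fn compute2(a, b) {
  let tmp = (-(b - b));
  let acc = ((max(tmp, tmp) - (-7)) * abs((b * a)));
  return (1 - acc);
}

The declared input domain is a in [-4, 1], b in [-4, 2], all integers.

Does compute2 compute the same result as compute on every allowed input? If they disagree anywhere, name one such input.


Try a=-4, b=-4.
compute: tmp becomes 4; next ((abs(abs(b)) < (tmp * a)) || ((a - a) == max(tmp, b))) evaluates to false; next b becomes -32; next final value 4
compute2: tmp becomes 0; next acc becomes 112; next final value -111
4 vs -111 — the two versions disagree here.
verdict: not equivalent; witness: a=-4, b=-4


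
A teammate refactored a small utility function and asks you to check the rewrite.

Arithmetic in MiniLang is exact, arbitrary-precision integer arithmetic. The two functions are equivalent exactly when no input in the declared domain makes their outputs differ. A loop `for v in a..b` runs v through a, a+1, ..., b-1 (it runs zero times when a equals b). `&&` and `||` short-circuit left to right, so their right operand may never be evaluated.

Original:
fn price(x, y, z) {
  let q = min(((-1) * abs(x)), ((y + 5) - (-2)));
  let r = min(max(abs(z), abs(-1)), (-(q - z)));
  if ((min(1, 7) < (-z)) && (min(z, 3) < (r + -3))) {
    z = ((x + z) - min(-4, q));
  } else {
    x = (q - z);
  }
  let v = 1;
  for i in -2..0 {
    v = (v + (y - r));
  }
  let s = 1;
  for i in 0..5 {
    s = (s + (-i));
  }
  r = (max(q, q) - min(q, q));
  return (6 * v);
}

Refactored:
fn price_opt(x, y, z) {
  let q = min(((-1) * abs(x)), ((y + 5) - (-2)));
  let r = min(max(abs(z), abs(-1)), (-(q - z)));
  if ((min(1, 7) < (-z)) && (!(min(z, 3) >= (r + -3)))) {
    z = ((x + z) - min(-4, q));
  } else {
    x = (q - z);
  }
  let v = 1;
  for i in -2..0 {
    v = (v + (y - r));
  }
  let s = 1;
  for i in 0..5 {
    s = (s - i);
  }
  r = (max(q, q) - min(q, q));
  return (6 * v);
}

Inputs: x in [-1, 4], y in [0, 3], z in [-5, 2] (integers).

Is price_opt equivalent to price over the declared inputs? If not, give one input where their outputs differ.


The two versions differ — the changes include arithmetic usage differs, plus comparison usage differs, plus boolean connective usage differs.
Spot check at x=0, y=3, z=0 — price: q becomes 0; next r becomes 0; next ((min(1, 7) < (-z)) && (min(z, 3) < (r + -3))) evaluates to false; next x becomes 0; next v becomes 1; next at i=-2:; next v becomes 4; next at i=-1:; next v becomes 7; next s becomes 1; next at i=0:; next s becomes 1; next at i=1:; next s becomes 0; next at i=2:; next s becomes -2; next at i=3:; next s becomes -5; next at i=4:; next s becomes -9; next r becomes 0; next final value 42. price_opt: q becomes 0; next r becomes 0; next ((min(1, 7) < (-z)) && (!(min(z, 3) >= (r + -3)))) evaluates to false; next x becomes 0; next v becomes 1; next at i=-2:; next v becomes 4; next at i=-1:; next v becomes 7; next s becomes 1; next at i=0:; next s becomes 1; next at i=1:; next s becomes 0; next at i=2:; next s becomes -2; next at i=3:; next s becomes -5; next at i=4:; next s becomes -9; next r becomes 0; next final value 42. Both give 42.
An exhaustive pass over the 192 declared inputs shows identical outputs.
verdict: equivalent


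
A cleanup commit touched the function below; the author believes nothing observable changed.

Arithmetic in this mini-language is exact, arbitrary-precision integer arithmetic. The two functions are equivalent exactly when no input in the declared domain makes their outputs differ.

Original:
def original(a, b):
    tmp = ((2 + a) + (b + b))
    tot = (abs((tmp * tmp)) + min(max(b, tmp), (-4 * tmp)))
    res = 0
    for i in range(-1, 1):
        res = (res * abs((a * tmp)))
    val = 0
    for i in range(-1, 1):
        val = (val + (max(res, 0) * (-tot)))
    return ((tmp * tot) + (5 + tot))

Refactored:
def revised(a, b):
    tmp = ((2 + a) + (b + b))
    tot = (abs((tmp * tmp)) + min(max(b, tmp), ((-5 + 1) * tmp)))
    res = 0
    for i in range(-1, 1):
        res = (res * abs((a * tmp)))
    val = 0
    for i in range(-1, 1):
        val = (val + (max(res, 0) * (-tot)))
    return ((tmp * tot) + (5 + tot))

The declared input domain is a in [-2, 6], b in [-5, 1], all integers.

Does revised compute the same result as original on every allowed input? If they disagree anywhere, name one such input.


Behavior is preserved: although constant usage differs, and arithmetic usage differs, the outputs never diverge.
One worked example (a=5, b=0) — original: tmp = 7; tot = 21; res = 0; [i=-1]; res = 0; [i=0]; res = 0; val = 0; [i=-1]; val = 0; [i=0]; val = 0; return 173; revised: tmp = 7; tot = 21; res = 0; [i=-1]; res = 0; [i=0]; res = 0; val = 0; [i=-1]; val = 0; [i=0]; val = 0; return 173; agreement on 173.
Sweeping the whole domain (63 inputs) finds no disagreement.
verdict: equivalent


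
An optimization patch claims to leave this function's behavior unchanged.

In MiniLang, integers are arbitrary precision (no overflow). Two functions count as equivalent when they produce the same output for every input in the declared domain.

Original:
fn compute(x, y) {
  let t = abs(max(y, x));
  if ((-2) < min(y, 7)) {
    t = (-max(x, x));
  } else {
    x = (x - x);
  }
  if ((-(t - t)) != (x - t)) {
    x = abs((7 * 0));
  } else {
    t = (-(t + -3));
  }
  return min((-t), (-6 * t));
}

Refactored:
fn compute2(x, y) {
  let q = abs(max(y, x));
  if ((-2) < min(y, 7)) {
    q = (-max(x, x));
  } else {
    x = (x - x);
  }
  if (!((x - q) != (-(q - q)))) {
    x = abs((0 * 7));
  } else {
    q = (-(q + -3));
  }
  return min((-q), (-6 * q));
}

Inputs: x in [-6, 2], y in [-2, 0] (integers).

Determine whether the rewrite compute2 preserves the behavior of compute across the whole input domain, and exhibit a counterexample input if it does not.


The rewrite breaks on x=-6, y=-2, where the results are -12 and -6.
compute: t becomes 2; next ((-2) < min(y, 7)) evaluates to false; next x becomes 0; next ((-(t - t)) != (x - t)) evaluates to true; next x becomes 0; next final value -12
compute2: q becomes 2; next ((-2) < min(y, 7)) evaluates to false; next x becomes 0; next (!((x - q) != (-(q - q)))) evaluates to false; next q becomes 1; next final value -6
verdict: not equivalent; witness: x=-6, y=-2


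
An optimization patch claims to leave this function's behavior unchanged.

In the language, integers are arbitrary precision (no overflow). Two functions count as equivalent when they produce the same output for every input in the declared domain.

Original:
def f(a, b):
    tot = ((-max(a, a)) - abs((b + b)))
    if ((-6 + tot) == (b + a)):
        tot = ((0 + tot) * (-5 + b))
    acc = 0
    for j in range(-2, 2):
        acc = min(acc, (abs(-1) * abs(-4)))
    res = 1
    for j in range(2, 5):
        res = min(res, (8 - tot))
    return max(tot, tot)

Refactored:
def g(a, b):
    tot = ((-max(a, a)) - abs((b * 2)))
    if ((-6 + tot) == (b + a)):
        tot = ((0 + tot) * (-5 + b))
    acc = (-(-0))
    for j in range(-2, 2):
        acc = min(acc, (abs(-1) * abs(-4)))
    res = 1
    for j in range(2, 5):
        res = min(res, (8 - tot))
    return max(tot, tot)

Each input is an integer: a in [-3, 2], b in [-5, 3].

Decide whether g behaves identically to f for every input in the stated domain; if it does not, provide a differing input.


Behavior is preserved: although arithmetic usage differs; also constant usage differs, the outputs never diverge.
One worked example (a=-1, b=-5) — f: tot = -9; ((-6 + tot) == (b + a)) -> false; acc = 0; [j=-2]; acc = 0; [j=-1]; acc = 0; [j=0]; acc = 0; [j=1]; acc = 0; res = 1; [j=2]; res = 1; [j=3]; res = 1; [j=4]; res = 1; return -9; g: tot = -9; ((-6 + tot) == (b + a)) -> false; acc = 0; [j=-2]; acc = 0; [j=-1]; acc = 0; [j=0]; acc = 0; [j=1]; acc = 0; res = 1; [j=2]; res = 1; [j=3]; res = 1; [j=4]; res = 1; return -9; agreement on -9.
Sweeping the whole domain (54 inputs) finds no disagreement.
verdict: equivalent


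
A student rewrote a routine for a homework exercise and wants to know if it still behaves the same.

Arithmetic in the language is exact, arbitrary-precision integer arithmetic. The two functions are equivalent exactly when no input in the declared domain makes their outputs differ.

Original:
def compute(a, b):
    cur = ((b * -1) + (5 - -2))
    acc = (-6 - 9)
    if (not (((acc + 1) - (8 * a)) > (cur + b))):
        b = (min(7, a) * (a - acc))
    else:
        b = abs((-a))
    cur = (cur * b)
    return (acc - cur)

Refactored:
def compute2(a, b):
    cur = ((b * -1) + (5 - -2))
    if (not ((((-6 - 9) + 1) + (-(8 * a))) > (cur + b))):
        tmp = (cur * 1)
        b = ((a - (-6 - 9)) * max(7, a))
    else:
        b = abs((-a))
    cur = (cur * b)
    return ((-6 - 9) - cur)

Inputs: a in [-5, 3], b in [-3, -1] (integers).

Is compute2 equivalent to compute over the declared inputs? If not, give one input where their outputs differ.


There is a counterexample at a=-2, b=-3: 245 on one side, -925 on the other.
compute: cur := 10 | acc := -15 | (not (((acc + 1) - (8 * a)) > (cur + b))): true | b := -26 | cur := -260 | result 245
compute2: cur := 10 | (not ((((-6 - 9) + 1) + (-(8 * a))) > (cur + b))): true | tmp := 10 | b := 91 | cur := 910 | result -925
verdict: not equivalent; witness: a=-2, b=-3


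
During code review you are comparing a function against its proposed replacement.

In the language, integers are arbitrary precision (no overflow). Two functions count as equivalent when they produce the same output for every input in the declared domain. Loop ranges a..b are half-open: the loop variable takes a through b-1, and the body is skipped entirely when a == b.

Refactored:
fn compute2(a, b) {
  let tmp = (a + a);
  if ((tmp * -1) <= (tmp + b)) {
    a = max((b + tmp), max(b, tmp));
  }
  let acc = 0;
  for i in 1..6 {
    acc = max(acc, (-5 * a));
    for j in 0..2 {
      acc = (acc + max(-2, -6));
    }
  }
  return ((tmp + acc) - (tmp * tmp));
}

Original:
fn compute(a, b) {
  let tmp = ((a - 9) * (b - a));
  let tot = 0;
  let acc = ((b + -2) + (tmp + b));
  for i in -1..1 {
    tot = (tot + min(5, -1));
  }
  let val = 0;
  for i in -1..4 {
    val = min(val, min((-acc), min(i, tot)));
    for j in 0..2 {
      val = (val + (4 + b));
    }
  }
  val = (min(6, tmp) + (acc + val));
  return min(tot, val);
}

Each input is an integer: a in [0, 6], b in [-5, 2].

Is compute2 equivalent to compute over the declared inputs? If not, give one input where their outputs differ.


There is a counterexample at a=0, b=-4: -2 on one side, -4 on the other.
compute: tmp = 36; tot = 0; acc = 26; [i=-1]; tot = -1; [i=0]; tot = -2; val = 0; [i=-1]; val = -26; [j=0]; val = -26; [j=1]; val = -26; [i=0]; val = -26; [j=0]; val = -26; [j=1]; val = -26; [i=1]; val = -26; [j=0]; val = -26; [j=1]; val = -26; [i=2]; val = -26; [j=0]; val = -26; [j=1]; val = -26; [i=3]; val = -26; [j=0]; val = -26; [j=1]; val = -26; val = 6; return -2
compute2: tmp = 0; ((tmp * -1) <= (tmp + b)) -> false; acc = 0; [i=1]; acc = 0; [j=0]; acc = -2; [j=1]; acc = -4; [i=2]; acc = 0; [j=0]; acc = -2; [j=1]; acc = -4; [i=3]; acc = 0; [j=0]; acc = -2; [j=1]; acc = -4; [i=4]; acc = 0; [j=0]; acc = -2; [j=1]; acc = -4; [i=5]; acc = 0; [j=0]; acc = -2; [j=1]; acc = -4; return -4
verdict: not equivalent; witness: a=0, b=-4


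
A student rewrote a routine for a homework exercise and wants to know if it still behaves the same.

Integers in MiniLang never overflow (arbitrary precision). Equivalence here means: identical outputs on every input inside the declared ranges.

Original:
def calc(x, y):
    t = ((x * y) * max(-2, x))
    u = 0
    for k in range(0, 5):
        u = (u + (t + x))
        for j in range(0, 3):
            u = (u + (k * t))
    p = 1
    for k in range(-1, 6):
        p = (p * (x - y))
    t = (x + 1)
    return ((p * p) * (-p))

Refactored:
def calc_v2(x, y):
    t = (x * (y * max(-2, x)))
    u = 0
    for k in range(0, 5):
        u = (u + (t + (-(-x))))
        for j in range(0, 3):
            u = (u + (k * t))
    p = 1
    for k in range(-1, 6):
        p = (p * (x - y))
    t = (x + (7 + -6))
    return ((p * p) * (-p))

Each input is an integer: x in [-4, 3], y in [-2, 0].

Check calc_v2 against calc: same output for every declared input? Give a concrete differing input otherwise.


Equivalent — the differences include arithmetic usage differs, plus constant usage differs, yet no declared input distinguishes the two.
As a probe, take x=0, y=-1: calc runs t=0, then u=0, then (k=0), then u=0, then (j=0), then u=0, then (j=1), then u=0, then (j=2), then u=0, then (k=1), then u=0, then (j=0), then u=0, then (j=1), then u=0, then (j=2), then u=0, then (k=2), then u=0, then (j=0), then u=0, then (j=1), then u=0, then (j=2), then u=0, then (k=3), then u=0, then (j=0), then u=0, then (j=1), then u=0, then (j=2), then u=0, then (k=4), then u=0, then (j=0), then u=0, then (j=1), then u=0, then (j=2), then u=0, then p=1, then (k=-1), then p=1, then (k=0), then p=1, then (k=1), then p=1, then (k=2), then p=1, then (k=3), then p=1, then (k=4), then p=1, then (k=5), then p=1, then t=1, then returns -1; calc_v2 runs t=0, then u=0, then (k=0), then u=0, then (j=0), then u=0, then (j=1), then u=0, then (j=2), then u=0, then (k=1), then u=0, then (j=0), then u=0, then (j=1), then u=0, then (j=2), then u=0, then (k=2), then u=0, then (j=0), then u=0, then (j=1), then u=0, then (j=2), then u=0, then (k=3), then u=0, then (j=0), then u=0, then (j=1), then u=0, then (j=2), then u=0, then (k=4), then u=0, then (j=0), then u=0, then (j=1), then u=0, then (j=2), then u=0, then p=1, then (k=-1), then p=1, then (k=0), then p=1, then (k=1), then p=1, then (k=2), then p=1, then (k=3), then p=1, then (k=4), then p=1, then (k=5), then p=1, then t=1, then returns -1; both end at -1.
An exhaustive pass over the 24 declared inputs shows identical outputs.
verdict: equivalent


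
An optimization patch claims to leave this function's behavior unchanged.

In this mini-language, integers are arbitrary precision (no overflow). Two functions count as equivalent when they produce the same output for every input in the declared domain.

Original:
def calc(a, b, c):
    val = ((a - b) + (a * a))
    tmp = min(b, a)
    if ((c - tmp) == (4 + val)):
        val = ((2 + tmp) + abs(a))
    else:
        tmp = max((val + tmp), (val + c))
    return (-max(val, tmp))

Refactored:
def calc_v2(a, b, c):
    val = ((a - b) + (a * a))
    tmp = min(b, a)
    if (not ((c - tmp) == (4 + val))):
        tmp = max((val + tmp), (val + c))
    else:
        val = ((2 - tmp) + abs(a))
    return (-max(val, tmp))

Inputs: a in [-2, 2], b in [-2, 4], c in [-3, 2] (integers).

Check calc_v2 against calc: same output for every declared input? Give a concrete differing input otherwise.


At a=-2, b=2, c=2: calc gives -2, calc_v2 gives -6.
verdict: not equivalent; witness: a=-2, b=2, c=2


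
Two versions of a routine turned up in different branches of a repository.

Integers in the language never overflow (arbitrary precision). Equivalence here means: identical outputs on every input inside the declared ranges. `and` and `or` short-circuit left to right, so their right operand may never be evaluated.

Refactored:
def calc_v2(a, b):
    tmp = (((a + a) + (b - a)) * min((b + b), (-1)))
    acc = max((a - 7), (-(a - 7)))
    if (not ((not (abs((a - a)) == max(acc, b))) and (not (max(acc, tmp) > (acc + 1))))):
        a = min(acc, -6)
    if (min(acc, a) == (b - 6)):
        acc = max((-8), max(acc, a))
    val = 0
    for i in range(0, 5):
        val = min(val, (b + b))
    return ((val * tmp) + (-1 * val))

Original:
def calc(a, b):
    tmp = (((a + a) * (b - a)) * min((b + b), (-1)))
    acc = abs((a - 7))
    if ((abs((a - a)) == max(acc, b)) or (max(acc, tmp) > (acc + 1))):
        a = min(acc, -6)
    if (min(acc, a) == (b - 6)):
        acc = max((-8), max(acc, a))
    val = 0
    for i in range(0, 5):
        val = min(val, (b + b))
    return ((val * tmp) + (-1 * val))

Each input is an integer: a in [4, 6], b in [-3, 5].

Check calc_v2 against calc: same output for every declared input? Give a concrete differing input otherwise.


Try a=4, b=-3.
calc: tmp = 336; acc = 3; ((abs((a - a)) == max(acc, b)) or (max(acc, tmp) > (acc + 1))) -> true; a = -6; (min(acc, a) == (b - 6)) -> false; val = 0; [i=0]; val = -6; [i=1]; val = -6; [i=2]; val = -6; [i=3]; val = -6; [i=4]; val = -6; return -2010
calc_v2: tmp = -6; acc = 3; (not ((not (abs((a - a)) == max(acc, b))) and (not (max(acc, tmp) > (acc + 1))))) -> false; (min(acc, a) == (b - 6)) -> false; val = 0; [i=0]; val = -6; [i=1]; val = -6; [i=2]; val = -6; [i=3]; val = -6; [i=4]; val = -6; return 42
-2010 vs 42 — the two versions disagree here.
verdict: not equivalent; witness: a=4, b=-3


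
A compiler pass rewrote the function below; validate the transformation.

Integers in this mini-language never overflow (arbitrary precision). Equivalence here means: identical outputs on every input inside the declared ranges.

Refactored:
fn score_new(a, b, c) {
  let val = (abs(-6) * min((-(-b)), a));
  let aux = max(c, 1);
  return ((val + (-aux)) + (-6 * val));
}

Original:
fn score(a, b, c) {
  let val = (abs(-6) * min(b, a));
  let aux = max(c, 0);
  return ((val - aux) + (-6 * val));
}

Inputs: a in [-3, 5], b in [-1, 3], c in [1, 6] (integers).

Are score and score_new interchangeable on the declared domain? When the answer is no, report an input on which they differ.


The edit looks behavioral (`0` became `1`), but over these ranges it never changes the outcome; all 270 inputs agree.
verdict: equivalent


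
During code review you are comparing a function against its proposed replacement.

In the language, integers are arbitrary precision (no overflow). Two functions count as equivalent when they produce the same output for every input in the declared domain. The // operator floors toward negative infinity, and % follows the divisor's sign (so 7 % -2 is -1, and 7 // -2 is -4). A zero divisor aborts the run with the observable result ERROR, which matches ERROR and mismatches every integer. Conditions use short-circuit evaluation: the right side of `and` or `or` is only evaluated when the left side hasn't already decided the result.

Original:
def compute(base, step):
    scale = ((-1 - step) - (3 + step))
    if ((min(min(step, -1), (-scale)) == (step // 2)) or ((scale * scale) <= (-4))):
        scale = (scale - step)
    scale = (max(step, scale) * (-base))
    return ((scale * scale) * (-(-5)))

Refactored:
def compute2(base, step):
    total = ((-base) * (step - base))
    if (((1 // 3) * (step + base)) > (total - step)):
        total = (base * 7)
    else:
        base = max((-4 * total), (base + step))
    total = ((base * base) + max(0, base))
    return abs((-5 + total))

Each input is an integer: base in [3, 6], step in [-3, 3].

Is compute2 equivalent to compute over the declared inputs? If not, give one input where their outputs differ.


base=3, step=-3 yields 180 from compute but 5 from compute2.
verdict: not equivalent; witness: base=3, step=-3


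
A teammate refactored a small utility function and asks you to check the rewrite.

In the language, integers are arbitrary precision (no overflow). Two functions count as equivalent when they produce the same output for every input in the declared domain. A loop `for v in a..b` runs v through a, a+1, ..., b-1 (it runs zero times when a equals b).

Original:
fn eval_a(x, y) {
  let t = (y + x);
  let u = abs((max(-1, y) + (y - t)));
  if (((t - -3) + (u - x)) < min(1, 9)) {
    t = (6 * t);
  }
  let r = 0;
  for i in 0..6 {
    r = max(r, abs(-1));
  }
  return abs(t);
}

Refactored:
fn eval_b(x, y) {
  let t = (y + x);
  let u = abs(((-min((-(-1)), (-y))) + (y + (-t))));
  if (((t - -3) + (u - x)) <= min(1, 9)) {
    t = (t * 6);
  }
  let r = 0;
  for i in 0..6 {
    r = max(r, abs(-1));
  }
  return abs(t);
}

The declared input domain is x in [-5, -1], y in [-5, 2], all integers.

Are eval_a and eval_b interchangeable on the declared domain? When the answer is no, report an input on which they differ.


Not equivalent: x=-4, y=-5 separates them (9 vs 54).
eval_a: t=-9, then u=3, then (((t - -3) + (u - x)) < min(1, 9)) is false, then r=0, then (i=0), then r=1, then (i=1), then r=1, then (i=2), then r=1, then (i=3), then r=1, then (i=4), then r=1, then (i=5), then r=1, then returns 9
eval_b: t=-9, then u=3, then (((t - -3) + (u - x)) <= min(1, 9)) is true, then t=-54, then r=0, then (i=0), then r=1, then (i=1), then r=1, then (i=2), then r=1, then (i=3), then r=1, then (i=4), then r=1, then (i=5), then r=1, then returns 54
verdict: not equivalent; witness: x=-4, y=-5


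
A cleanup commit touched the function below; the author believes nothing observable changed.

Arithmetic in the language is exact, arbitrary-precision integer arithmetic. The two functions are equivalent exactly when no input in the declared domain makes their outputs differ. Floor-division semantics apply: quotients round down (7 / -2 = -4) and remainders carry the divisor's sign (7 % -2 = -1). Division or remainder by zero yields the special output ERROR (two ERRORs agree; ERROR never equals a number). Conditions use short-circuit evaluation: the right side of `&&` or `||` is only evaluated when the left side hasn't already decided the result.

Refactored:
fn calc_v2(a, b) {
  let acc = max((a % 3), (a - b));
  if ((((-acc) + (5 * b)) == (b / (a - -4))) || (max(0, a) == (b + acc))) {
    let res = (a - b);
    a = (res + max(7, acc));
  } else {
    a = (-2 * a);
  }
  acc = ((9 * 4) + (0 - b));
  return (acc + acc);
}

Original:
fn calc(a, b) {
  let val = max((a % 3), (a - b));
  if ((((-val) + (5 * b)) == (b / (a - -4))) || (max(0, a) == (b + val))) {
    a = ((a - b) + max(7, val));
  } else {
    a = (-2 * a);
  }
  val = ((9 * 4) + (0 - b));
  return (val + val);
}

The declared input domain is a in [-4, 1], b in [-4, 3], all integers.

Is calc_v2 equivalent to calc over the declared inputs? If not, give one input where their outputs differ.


Reading the diff, among the changes: statement counts differ; also local variable names differ.
As a probe, take a=1, b=-4: calc runs val = 5; ((((-val) + (5 * b)) == (b / (a - -4))) || (max(0, a) == (b + val))) -> true; a = 12; val = 40; return 80; calc_v2 runs acc = 5; ((((-acc) + (5 * b)) == (b / (a - -4))) || (max(0, a) == (b + acc))) -> true; res = 5; a = 12; acc = 40; return 80; both end at 80.
Every one of the 48 inputs gives matching results.
verdict: equivalent


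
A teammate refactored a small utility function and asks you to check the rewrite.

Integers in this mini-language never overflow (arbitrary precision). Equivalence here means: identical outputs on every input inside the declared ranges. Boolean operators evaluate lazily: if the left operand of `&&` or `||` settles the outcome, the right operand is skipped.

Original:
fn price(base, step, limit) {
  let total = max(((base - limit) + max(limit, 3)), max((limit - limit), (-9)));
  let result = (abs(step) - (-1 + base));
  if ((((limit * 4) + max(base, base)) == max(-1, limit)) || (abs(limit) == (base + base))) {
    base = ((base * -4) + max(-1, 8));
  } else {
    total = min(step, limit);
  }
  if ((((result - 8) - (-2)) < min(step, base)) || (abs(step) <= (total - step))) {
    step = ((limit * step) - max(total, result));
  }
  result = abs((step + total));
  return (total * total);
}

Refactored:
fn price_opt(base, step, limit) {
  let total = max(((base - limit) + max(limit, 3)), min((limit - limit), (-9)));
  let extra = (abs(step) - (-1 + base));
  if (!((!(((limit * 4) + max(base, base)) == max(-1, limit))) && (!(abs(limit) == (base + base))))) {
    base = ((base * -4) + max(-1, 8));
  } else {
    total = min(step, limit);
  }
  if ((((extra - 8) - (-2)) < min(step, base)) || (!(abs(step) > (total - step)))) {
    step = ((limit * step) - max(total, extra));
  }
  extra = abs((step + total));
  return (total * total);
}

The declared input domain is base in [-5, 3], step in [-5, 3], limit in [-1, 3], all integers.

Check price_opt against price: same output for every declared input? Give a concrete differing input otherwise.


Not equivalent: base=-3, step=-5, limit=1 separates them (0 vs 1).
price: total becomes 0; next result becomes 9; next ((((limit * 4) + max(base, base)) == max(-1, limit)) || (abs(limit) == (base + base))) evaluates to true; next base becomes 20; next ((((result - 8) - (-2)) < min(step, base)) || (abs(step) <= (total - step))) evaluates to true; next step becomes -14; next result becomes 14; next final value 0
price_opt: total becomes -1; next extra becomes 9; next (!((!(((limit * 4) + max(base, base)) == max(-1, limit))) && (!(abs(limit) == (base + base))))) evaluates to true; next base becomes 20; next ((((extra - 8) - (-2)) < min(step, base)) || (!(abs(step) > (total - step)))) evaluates to false; next extra becomes 6; next final value 1
verdict: not equivalent; witness: base=-3, step=-5, limit=1
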